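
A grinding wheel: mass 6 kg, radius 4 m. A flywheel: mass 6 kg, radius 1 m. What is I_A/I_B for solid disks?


Given: M1=6 kg, R1=4 m, M2=6 kg, R2=1 m
For a disk: I = (1/2)*M*R^2, so I_A/I_B = (M1*R1^2)/(M2*R2^2)
M1*R1^2 = 6*16 = 96
M2*R2^2 = 6*1 = 6
I_A/I_B = 96/6 = 16

16


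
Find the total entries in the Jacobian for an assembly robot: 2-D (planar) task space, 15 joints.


Given: task space dimension = 2, joints = 15
Jacobian is a 2 x 15 matrix
Total entries = rows * columns
Total = 2 * 15
Total = 30

30


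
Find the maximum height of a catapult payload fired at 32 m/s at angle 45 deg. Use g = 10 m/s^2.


Given: v0 = 32 m/s, theta = 45 deg, g = 10 m/s^2
sin^2(45) = 1/2
Using H = v0^2 * sin^2(theta) / (2*g)
H = 32^2 * 1/2 / (2*10)
H = 1024 * 1/2 / 20
H = 512 / 20
H = 128/5 m

128/5 m


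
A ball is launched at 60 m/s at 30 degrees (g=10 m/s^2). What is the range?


Given: v0 = 60 m/s, theta = 30 deg, g = 10 m/s^2
sin(2*30) = sin(60) = sqrt(3)/2
Using R = v0^2 * sin(2*theta) / g
R = 60^2 * (sqrt(3)/2) / 10
R = 3600 * sqrt(3) / 20
R = 180*sqrt(3) m

180*sqrt(3) m


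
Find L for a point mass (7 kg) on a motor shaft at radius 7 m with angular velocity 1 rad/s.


Given: m = 7 kg, r = 7 m, omega = 1 rad/s
For a point mass: I = m*r^2
I = 7*7^2 = 7*49 = 343
L = I*omega = 343*1
L = 343 kg*m^2/s

343 kg*m^2/s


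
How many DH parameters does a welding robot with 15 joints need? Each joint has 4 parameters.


Given: 15 joints, 4 DH parameters per joint (d, theta, a, alpha)
Total DH parameters = number_of_joints * 4
Total = 15 * 4
Total = 60

60


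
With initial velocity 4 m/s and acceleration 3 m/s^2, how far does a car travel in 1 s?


Given: v0 = 4 m/s, a = 3 m/s^2, t = 1 s
Using s = v0*t + (1/2)*a*t^2
s = 4*1 + (1/2)*3*1^2
s = 4 + (1/2)*3
s = 4 + 3/2
s = 11/2

11/2 m


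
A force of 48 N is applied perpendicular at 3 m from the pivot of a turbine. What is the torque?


Given: F = 48 N, r = 3 m, angle = 90 deg (perpendicular)
Using tau = F * r * sin(90)
sin(90) = 1
tau = 48 * 3 * 1
tau = 144 Nm

144 Nm


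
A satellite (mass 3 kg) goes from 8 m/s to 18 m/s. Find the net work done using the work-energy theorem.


Given: m = 3 kg, v0 = 8 m/s, v = 18 m/s
Using W = (1/2)*m*(v^2 - v0^2)
v^2 = 18^2 = 324
v0^2 = 8^2 = 64
v^2 - v0^2 = 324 - 64 = 260
W = (1/2)*3*260 = 390 J

390 J


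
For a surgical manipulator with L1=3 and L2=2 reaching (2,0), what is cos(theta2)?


Given: L1 = 3, L2 = 2, target (x, y) = (2, 0)
Using cos(theta2) = (x^2 + y^2 - L1^2 - L2^2) / (2*L1*L2)
x^2 + y^2 = 2^2 + 0 = 4
L1^2 + L2^2 = 9 + 4 = 13
Numerator = 4 - 13 = -9
Denominator = 2*3*2 = 12
cos(theta2) = -9/12 = -3/4

-3/4


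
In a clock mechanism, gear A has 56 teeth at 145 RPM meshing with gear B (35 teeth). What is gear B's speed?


Given: N1 = 56 teeth, w1 = 145 RPM, N2 = 35 teeth
Using N1*w1 = N2*w2
w2 = N1*w1 / N2
w2 = 56*145 / 35
w2 = 8120 / 35
w2 = 232 RPM

232 RPM


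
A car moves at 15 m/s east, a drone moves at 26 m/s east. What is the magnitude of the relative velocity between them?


Given: v_A = 15 m/s east, v_B = 26 m/s east
Both move in the same direction; relative speed = |v_A - v_B|
|15 - 26| = |-11|
= 11 m/s

11 m/s


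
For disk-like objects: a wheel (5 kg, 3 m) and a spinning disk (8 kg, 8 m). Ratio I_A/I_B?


Given: M1=5 kg, R1=3 m, M2=8 kg, R2=8 m
For a disk: I = (1/2)*M*R^2, so I_A/I_B = (M1*R1^2)/(M2*R2^2)
M1*R1^2 = 5*9 = 45
M2*R2^2 = 8*64 = 512
I_A/I_B = 45/512 = 45/512

45/512


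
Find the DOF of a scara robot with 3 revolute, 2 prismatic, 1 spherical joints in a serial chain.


Given: serial robot with 3 revolute, 2 prismatic, 1 spherical joints
DOF contribution per joint type: revolute=1, prismatic=1, spherical=3, fixed=0
DOF = 3*1 + 2*1 + 1*3
DOF = 8

8


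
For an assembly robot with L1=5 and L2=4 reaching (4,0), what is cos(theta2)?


Given: L1 = 5, L2 = 4, target (x, y) = (4, 0)
Using cos(theta2) = (x^2 + y^2 - L1^2 - L2^2) / (2*L1*L2)
x^2 + y^2 = 4^2 + 0 = 16
L1^2 + L2^2 = 25 + 16 = 41
Numerator = 16 - 41 = -25
Denominator = 2*5*4 = 40
cos(theta2) = -25/40 = -5/8

-5/8


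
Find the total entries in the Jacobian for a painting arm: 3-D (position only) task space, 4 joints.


Given: task space dimension = 3, joints = 4
Jacobian is a 3 x 4 matrix
Total entries = rows * columns
Total = 3 * 4
Total = 12

12


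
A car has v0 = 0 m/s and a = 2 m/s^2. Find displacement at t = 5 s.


Given: v0 = 0 m/s, a = 2 m/s^2, t = 5 s
Using s = v0*t + (1/2)*a*t^2
s = 0*5 + (1/2)*2*5^2
s = 0 + (1/2)*50
s = 0 + 25
s = 25

25 m


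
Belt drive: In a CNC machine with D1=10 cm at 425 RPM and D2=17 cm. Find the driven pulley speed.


Given: D1 = 10 cm, w1 = 425 RPM, D2 = 17 cm
Using D1*w1 = D2*w2
w2 = D1*w1 / D2
w2 = 10*425 / 17
w2 = 4250 / 17
w2 = 250 RPM

250 RPM


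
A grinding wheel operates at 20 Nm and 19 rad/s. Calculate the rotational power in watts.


Given: tau = 20 Nm, omega = 19 rad/s
Using P = tau * omega
P = 20 * 19
P = 380 W

380 W


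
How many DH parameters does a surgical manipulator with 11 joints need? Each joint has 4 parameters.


Given: 11 joints, 4 DH parameters per joint (d, theta, a, alpha)
Total DH parameters = number_of_joints * 4
Total = 11 * 4
Total = 44

44


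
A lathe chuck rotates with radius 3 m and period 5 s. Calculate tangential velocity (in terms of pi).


Given: radius r = 3 m, period T = 5 s
Using v = 2*pi*r / T
v = 2*pi*3 / 5
v = 6*pi / 5
v = 6/5*pi m/s

6/5*pi m/s


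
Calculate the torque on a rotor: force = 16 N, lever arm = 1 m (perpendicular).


Given: F = 16 N, r = 1 m, angle = 90 deg (perpendicular)
Using tau = F * r * sin(90)
sin(90) = 1
tau = 16 * 1 * 1
tau = 16 Nm

16 Nm


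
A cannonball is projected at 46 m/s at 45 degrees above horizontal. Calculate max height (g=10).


Given: v0 = 46 m/s, theta = 45 deg, g = 10 m/s^2
sin^2(45) = 1/2
Using H = v0^2 * sin^2(theta) / (2*g)
H = 46^2 * 1/2 / (2*10)
H = 2116 * 1/2 / 20
H = 1058 / 20
H = 529/10 m

529/10 m


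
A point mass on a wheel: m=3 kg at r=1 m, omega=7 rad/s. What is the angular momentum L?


Given: m = 3 kg, r = 1 m, omega = 7 rad/s
For a point mass: I = m*r^2
I = 3*1^2 = 3*1 = 3
L = I*omega = 3*7
L = 21 kg*m^2/s

21 kg*m^2/s


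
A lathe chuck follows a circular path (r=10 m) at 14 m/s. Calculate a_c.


Given: v = 14 m/s, r = 10 m
Using a_c = v^2 / r
a_c = 14^2 / 10
a_c = 196 / 10
a_c = 98/5 m/s^2

98/5 m/s^2


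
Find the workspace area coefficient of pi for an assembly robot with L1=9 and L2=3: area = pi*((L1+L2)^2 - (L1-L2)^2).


Given: L1 = 9, L2 = 3
(L1+L2)^2 = (12)^2 = 144
(L1-L2)^2 = (6)^2 = 36
Difference = 144 - 36 = 108
This equals 4*L1*L2 = 4*9*3 = 108
Workspace area = 108*pi

108


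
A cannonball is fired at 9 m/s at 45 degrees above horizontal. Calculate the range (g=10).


Given: v0 = 9 m/s, theta = 45 deg, g = 10 m/s^2
sin(2*45) = sin(90) = 1
Using R = v0^2 * sin(2*theta) / g
R = 9^2 * 1 / 10
R = 81 / 10
R = 81/10 m

81/10 m


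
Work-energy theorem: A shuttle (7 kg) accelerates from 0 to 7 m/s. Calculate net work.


Given: m = 7 kg, v0 = 0 m/s, v = 7 m/s
Using W = (1/2)*m*(v^2 - v0^2)
v^2 = 7^2 = 49
v0^2 = 0^2 = 0
v^2 - v0^2 = 49 - 0 = 49
W = (1/2)*7*49 = 343/2 J

343/2 J


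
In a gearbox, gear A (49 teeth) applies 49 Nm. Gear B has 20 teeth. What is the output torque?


Given: N1 = 49, N2 = 20, T1 = 49 Nm
Using T2/T1 = N2/N1
T2 = T1 * N2 / N1
T2 = 49 * 20 / 49
T2 = 980 / 49
T2 = 20 Nm

20 Nm


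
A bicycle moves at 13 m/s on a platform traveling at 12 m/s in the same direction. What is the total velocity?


Given: object velocity = 13 m/s, platform velocity = 12 m/s (same direction)
Using classical velocity addition: v_total = v_object + v_platform
v_total = 13 + 12
v_total = 25 m/s

25 m/s


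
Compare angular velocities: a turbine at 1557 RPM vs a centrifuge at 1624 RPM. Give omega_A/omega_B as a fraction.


Given: RPM_A = 1557, RPM_B = 1624
omega = 2*pi*RPM/60, so omega_A/omega_B = RPM_A / RPM_B
omega_A/omega_B = 1557 / 1624
omega_A/omega_B = 1557/1624

1557/1624


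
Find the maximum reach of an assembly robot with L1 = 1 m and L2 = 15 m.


Given: L1 = 1 m, L2 = 15 m
For a 2-link planar arm, max reach = L1 + L2 (fully extended)
Max reach = 1 + 15
Max reach = 16 m

16 m


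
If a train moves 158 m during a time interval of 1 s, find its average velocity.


Given: distance d = 158 m, time t = 1 s
Using v = d / t
v = 158 / 1
v = 158 m/s

158 m/s


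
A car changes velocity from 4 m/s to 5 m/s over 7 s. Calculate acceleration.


Given: initial velocity v0 = 4 m/s, final velocity v = 5 m/s, time t = 7 s
Using a = (v - v0) / t
a = (5 - 4) / 7
a = 1 / 7
a = 1/7 m/s^2

1/7 m/s^2


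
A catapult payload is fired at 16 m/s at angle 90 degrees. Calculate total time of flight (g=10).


Given: v0 = 16 m/s, theta = 90 deg, g = 10 m/s^2
sin(90) = 1
Using T = 2*v0*sin(theta) / g
T = 2*16*1 / 10
T = 32 / 10
T = 16/5 s

16/5 s


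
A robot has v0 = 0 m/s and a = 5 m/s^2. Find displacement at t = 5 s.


Given: v0 = 0 m/s, a = 5 m/s^2, t = 5 s
Using s = v0*t + (1/2)*a*t^2
s = 0*5 + (1/2)*5*5^2
s = 0 + (1/2)*125
s = 0 + 125/2
s = 125/2

125/2 m


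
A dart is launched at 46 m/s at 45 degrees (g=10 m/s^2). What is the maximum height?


Given: v0 = 46 m/s, theta = 45 deg, g = 10 m/s^2
sin^2(45) = 1/2
Using H = v0^2 * sin^2(theta) / (2*g)
H = 46^2 * 1/2 / (2*10)
H = 2116 * 1/2 / 20
H = 1058 / 20
H = 529/10 m

529/10 m


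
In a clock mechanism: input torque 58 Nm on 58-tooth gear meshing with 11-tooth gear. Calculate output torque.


Given: N1 = 58, N2 = 11, T1 = 58 Nm
Using T2/T1 = N2/N1
T2 = T1 * N2 / N1
T2 = 58 * 11 / 58
T2 = 638 / 58
T2 = 11 Nm

11 Nm


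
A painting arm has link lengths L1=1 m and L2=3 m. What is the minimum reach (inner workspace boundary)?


Given: L1 = 1 m, L2 = 3 m
For a 2-link planar arm, min reach = |L1 - L2| (second link folded back)
Min reach = |1 - 3|
Min reach = 2 m

2 m


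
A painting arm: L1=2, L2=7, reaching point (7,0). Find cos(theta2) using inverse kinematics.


Given: L1 = 2, L2 = 7, target (x, y) = (7, 0)
Using cos(theta2) = (x^2 + y^2 - L1^2 - L2^2) / (2*L1*L2)
x^2 + y^2 = 7^2 + 0 = 49
L1^2 + L2^2 = 4 + 49 = 53
Numerator = 49 - 53 = -4
Denominator = 2*2*7 = 28
cos(theta2) = -4/28 = -1/7

-1/7


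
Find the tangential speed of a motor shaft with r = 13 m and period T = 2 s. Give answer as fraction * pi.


Given: radius r = 13 m, period T = 2 s
Using v = 2*pi*r / T
v = 2*pi*13 / 2
v = 26*pi / 2
v = 13*pi m/s

13*pi m/s


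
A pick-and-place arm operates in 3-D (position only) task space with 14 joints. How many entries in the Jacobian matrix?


Given: task space dimension = 3, joints = 14
Jacobian is a 3 x 14 matrix
Total entries = rows * columns
Total = 3 * 14
Total = 42

42


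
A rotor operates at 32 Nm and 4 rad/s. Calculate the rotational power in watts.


Given: tau = 32 Nm, omega = 4 rad/s
Using P = tau * omega
P = 32 * 4
P = 128 W

128 W


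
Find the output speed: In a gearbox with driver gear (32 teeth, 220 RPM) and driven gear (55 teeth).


Given: N1 = 32 teeth, w1 = 220 RPM, N2 = 55 teeth
Using N1*w1 = N2*w2
w2 = N1*w1 / N2
w2 = 32*220 / 55
w2 = 7040 / 55
w2 = 128 RPM

128 RPM


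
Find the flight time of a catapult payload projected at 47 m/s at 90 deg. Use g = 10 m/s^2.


Given: v0 = 47 m/s, theta = 90 deg, g = 10 m/s^2
sin(90) = 1
Using T = 2*v0*sin(theta) / g
T = 2*47*1 / 10
T = 94 / 10
T = 47/5 s

47/5 s


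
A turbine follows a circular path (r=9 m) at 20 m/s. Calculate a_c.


Given: v = 20 m/s, r = 9 m
Using a_c = v^2 / r
a_c = 20^2 / 9
a_c = 400 / 9
a_c = 400/9 m/s^2

400/9 m/s^2


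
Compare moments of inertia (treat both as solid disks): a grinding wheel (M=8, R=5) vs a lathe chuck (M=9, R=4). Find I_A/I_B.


Given: M1=8 kg, R1=5 m, M2=9 kg, R2=4 m
For a disk: I = (1/2)*M*R^2, so I_A/I_B = (M1*R1^2)/(M2*R2^2)
M1*R1^2 = 8*25 = 200
M2*R2^2 = 9*16 = 144
I_A/I_B = 200/144 = 25/18

25/18


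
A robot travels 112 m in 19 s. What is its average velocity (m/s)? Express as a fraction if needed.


Given: distance d = 112 m, time t = 19 s
Using v = d / t
v = 112 / 19
v = 112/19 m/s

112/19 m/s


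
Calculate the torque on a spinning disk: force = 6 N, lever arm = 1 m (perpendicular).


Given: F = 6 N, r = 1 m, angle = 90 deg (perpendicular)
Using tau = F * r * sin(90)
sin(90) = 1
tau = 6 * 1 * 1
tau = 6 Nm

6 Nm


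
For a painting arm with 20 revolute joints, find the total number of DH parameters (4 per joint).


Given: 20 joints, 4 DH parameters per joint (d, theta, a, alpha)
Total DH parameters = number_of_joints * 4
Total = 20 * 4
Total = 80

80


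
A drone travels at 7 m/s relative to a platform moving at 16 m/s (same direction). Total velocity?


Given: object velocity = 7 m/s, platform velocity = 16 m/s (same direction)
Using classical velocity addition: v_total = v_object + v_platform
v_total = 7 + 16
v_total = 23 m/s

23 m/s


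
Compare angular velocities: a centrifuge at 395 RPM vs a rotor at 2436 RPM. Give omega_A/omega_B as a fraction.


Given: RPM_A = 395, RPM_B = 2436
omega = 2*pi*RPM/60, so omega_A/omega_B = RPM_A / RPM_B
omega_A/omega_B = 395 / 2436
omega_A/omega_B = 395/2436

395/2436


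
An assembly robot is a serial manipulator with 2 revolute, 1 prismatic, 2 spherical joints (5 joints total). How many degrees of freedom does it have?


Given: serial robot with 2 revolute, 1 prismatic, 2 spherical joints
DOF contribution per joint type: revolute=1, prismatic=1, spherical=3, fixed=0
DOF = 2*1 + 1*1 + 2*3
DOF = 9

9


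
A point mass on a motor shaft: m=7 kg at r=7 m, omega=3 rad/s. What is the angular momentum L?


Given: m = 7 kg, r = 7 m, omega = 3 rad/s
For a point mass: I = m*r^2
I = 7*7^2 = 7*49 = 343
L = I*omega = 343*3
L = 1029 kg*m^2/s

1029 kg*m^2/s


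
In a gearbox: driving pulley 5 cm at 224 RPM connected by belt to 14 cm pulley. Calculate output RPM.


Given: D1 = 5 cm, w1 = 224 RPM, D2 = 14 cm
Using D1*w1 = D2*w2
w2 = D1*w1 / D2
w2 = 5*224 / 14
w2 = 1120 / 14
w2 = 80 RPM

80 RPM


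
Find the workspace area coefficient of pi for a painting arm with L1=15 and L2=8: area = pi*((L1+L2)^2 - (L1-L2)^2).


Given: L1 = 15, L2 = 8
(L1+L2)^2 = (23)^2 = 529
(L1-L2)^2 = (7)^2 = 49
Difference = 529 - 49 = 480
This equals 4*L1*L2 = 4*15*8 = 480
Workspace area = 480*pi

480


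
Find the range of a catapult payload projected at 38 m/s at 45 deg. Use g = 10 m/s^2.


Given: v0 = 38 m/s, theta = 45 deg, g = 10 m/s^2
sin(2*45) = sin(90) = 1
Using R = v0^2 * sin(2*theta) / g
R = 38^2 * 1 / 10
R = 1444 / 10
R = 722/5 m

722/5 m


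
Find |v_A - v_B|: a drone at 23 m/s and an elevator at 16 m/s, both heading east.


Given: v_A = 23 m/s east, v_B = 16 m/s east
Both move in the same direction; relative speed = |v_A - v_B|
|23 - 16| = |7|
= 7 m/s

7 m/s


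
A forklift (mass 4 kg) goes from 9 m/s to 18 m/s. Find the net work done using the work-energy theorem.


Given: m = 4 kg, v0 = 9 m/s, v = 18 m/s
Using W = (1/2)*m*(v^2 - v0^2)
v^2 = 18^2 = 324
v0^2 = 9^2 = 81
v^2 - v0^2 = 324 - 81 = 243
W = (1/2)*4*243 = 486 J

486 J


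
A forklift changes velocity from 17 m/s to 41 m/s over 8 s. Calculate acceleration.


Given: initial velocity v0 = 17 m/s, final velocity v = 41 m/s, time t = 8 s
Using a = (v - v0) / t
a = (41 - 17) / 8
a = 24 / 8
a = 3 m/s^2

3 m/s^2


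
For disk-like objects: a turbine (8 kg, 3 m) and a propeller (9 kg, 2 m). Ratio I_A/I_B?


Given: M1=8 kg, R1=3 m, M2=9 kg, R2=2 m
For a disk: I = (1/2)*M*R^2, so I_A/I_B = (M1*R1^2)/(M2*R2^2)
M1*R1^2 = 8*9 = 72
M2*R2^2 = 9*4 = 36
I_A/I_B = 72/36 = 2

2


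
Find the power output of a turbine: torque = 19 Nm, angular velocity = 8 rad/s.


Given: tau = 19 Nm, omega = 8 rad/s
Using P = tau * omega
P = 19 * 8
P = 152 W

152 W


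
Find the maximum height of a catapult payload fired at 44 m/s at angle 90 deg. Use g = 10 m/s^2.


Given: v0 = 44 m/s, theta = 90 deg, g = 10 m/s^2
sin^2(90) = 1
Using H = v0^2 * sin^2(theta) / (2*g)
H = 44^2 * 1 / (2*10)
H = 1936 * 1 / 20
H = 1936 / 20
H = 484/5 m

484/5 m


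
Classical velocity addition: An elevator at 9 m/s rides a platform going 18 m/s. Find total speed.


Given: object velocity = 9 m/s, platform velocity = 18 m/s (same direction)
Using classical velocity addition: v_total = v_object + v_platform
v_total = 9 + 18
v_total = 27 m/s

27 m/s


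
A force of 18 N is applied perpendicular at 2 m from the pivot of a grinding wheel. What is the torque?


Given: F = 18 N, r = 2 m, angle = 90 deg (perpendicular)
Using tau = F * r * sin(90)
sin(90) = 1
tau = 18 * 2 * 1
tau = 36 Nm

36 Nm


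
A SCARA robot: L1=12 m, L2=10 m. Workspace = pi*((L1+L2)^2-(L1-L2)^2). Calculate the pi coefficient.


Given: L1 = 12, L2 = 10
(L1+L2)^2 = (22)^2 = 484
(L1-L2)^2 = (2)^2 = 4
Difference = 484 - 4 = 480
This equals 4*L1*L2 = 4*12*10 = 480
Workspace area = 480*pi

480


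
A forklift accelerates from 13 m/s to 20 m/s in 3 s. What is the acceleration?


Given: initial velocity v0 = 13 m/s, final velocity v = 20 m/s, time t = 3 s
Using a = (v - v0) / t
a = (20 - 13) / 3
a = 7 / 3
a = 7/3 m/s^2

7/3 m/s^2


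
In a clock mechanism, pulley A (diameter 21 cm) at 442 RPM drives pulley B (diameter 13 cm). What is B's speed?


Given: D1 = 21 cm, w1 = 442 RPM, D2 = 13 cm
Using D1*w1 = D2*w2
w2 = D1*w1 / D2
w2 = 21*442 / 13
w2 = 9282 / 13
w2 = 714 RPM

714 RPM


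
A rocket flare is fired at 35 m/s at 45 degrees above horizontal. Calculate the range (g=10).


Given: v0 = 35 m/s, theta = 45 deg, g = 10 m/s^2
sin(2*45) = sin(90) = 1
Using R = v0^2 * sin(2*theta) / g
R = 35^2 * 1 / 10
R = 1225 / 10
R = 245/2 m

245/2 m


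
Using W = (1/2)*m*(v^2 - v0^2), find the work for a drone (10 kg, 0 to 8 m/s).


Given: m = 10 kg, v0 = 0 m/s, v = 8 m/s
Using W = (1/2)*m*(v^2 - v0^2)
v^2 = 8^2 = 64
v0^2 = 0^2 = 0
v^2 - v0^2 = 64 - 0 = 64
W = (1/2)*10*64 = 320 J

320 J


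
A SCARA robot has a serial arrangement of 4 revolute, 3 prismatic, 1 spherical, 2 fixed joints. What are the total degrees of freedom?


Given: serial robot with 4 revolute, 3 prismatic, 1 spherical, 2 fixed joints
DOF contribution per joint type: revolute=1, prismatic=1, spherical=3, fixed=0
DOF = 4*1 + 3*1 + 1*3 + 2*0
DOF = 10

10


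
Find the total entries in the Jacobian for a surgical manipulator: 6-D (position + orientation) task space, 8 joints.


Given: task space dimension = 6, joints = 8
Jacobian is a 6 x 8 matrix
Total entries = rows * columns
Total = 6 * 8
Total = 48

48


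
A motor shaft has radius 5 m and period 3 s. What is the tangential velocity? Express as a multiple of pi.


Given: radius r = 5 m, period T = 3 s
Using v = 2*pi*r / T
v = 2*pi*5 / 3
v = 10*pi / 3
v = 10/3*pi m/s

10/3*pi m/s


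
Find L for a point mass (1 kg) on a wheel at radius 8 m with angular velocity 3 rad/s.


Given: m = 1 kg, r = 8 m, omega = 3 rad/s
For a point mass: I = m*r^2
I = 1*8^2 = 1*64 = 64
L = I*omega = 64*3
L = 192 kg*m^2/s

192 kg*m^2/s


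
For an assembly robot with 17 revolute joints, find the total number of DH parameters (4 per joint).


Given: 17 joints, 4 DH parameters per joint (d, theta, a, alpha)
Total DH parameters = number_of_joints * 4
Total = 17 * 4
Total = 68

68


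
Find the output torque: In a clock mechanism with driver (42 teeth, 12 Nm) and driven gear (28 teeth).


Given: N1 = 42, N2 = 28, T1 = 12 Nm
Using T2/T1 = N2/N1
T2 = T1 * N2 / N1
T2 = 12 * 28 / 42
T2 = 336 / 42
T2 = 8 Nm

8 Nm


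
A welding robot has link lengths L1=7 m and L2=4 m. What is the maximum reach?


Given: L1 = 7 m, L2 = 4 m
For a 2-link planar arm, max reach = L1 + L2 (fully extended)
Max reach = 7 + 4
Max reach = 11 m

11 m


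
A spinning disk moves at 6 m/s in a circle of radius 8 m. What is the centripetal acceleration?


Given: v = 6 m/s, r = 8 m
Using a_c = v^2 / r
a_c = 6^2 / 8
a_c = 36 / 8
a_c = 9/2 m/s^2

9/2 m/s^2


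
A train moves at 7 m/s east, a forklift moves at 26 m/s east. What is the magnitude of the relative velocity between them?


Given: v_A = 7 m/s east, v_B = 26 m/s east
Both move in the same direction; relative speed = |v_A - v_B|
|7 - 26| = |-19|
= 19 m/s

19 m/s


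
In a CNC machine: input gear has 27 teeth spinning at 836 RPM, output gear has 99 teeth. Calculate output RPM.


Given: N1 = 27 teeth, w1 = 836 RPM, N2 = 99 teeth
Using N1*w1 = N2*w2
w2 = N1*w1 / N2
w2 = 27*836 / 99
w2 = 22572 / 99
w2 = 228 RPM

228 RPM


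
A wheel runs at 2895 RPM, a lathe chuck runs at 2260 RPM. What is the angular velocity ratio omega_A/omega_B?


Given: RPM_A = 2895, RPM_B = 2260
omega = 2*pi*RPM/60, so omega_A/omega_B = RPM_A / RPM_B
omega_A/omega_B = 2895 / 2260
omega_A/omega_B = 579/452

579/452


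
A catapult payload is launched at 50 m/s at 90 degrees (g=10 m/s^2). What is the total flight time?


Given: v0 = 50 m/s, theta = 90 deg, g = 10 m/s^2
sin(90) = 1
Using T = 2*v0*sin(theta) / g
T = 2*50*1 / 10
T = 100 / 10
T = 10 s

10 s


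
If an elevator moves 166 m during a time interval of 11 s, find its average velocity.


Given: distance d = 166 m, time t = 11 s
Using v = d / t
v = 166 / 11
v = 166/11 m/s

166/11 m/s


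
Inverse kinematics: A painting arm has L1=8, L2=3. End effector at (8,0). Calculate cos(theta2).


Given: L1 = 8, L2 = 3, target (x, y) = (8, 0)
Using cos(theta2) = (x^2 + y^2 - L1^2 - L2^2) / (2*L1*L2)
x^2 + y^2 = 8^2 + 0 = 64
L1^2 + L2^2 = 64 + 9 = 73
Numerator = 64 - 73 = -9
Denominator = 2*8*3 = 48
cos(theta2) = -9/48 = -3/16

-3/16


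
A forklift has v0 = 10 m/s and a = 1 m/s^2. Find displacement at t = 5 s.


Given: v0 = 10 m/s, a = 1 m/s^2, t = 5 s
Using s = v0*t + (1/2)*a*t^2
s = 10*5 + (1/2)*1*5^2
s = 50 + (1/2)*25
s = 50 + 25/2
s = 125/2

125/2 m


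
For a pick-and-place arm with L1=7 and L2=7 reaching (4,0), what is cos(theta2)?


Given: L1 = 7, L2 = 7, target (x, y) = (4, 0)
Using cos(theta2) = (x^2 + y^2 - L1^2 - L2^2) / (2*L1*L2)
x^2 + y^2 = 4^2 + 0 = 16
L1^2 + L2^2 = 49 + 49 = 98
Numerator = 16 - 98 = -82
Denominator = 2*7*7 = 98
cos(theta2) = -82/98 = -41/49

-41/49


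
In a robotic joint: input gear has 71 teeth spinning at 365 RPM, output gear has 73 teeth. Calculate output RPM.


Given: N1 = 71 teeth, w1 = 365 RPM, N2 = 73 teeth
Using N1*w1 = N2*w2
w2 = N1*w1 / N2
w2 = 71*365 / 73
w2 = 25915 / 73
w2 = 355 RPM

355 RPM


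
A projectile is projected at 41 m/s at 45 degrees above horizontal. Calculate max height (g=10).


Given: v0 = 41 m/s, theta = 45 deg, g = 10 m/s^2
sin^2(45) = 1/2
Using H = v0^2 * sin^2(theta) / (2*g)
H = 41^2 * 1/2 / (2*10)
H = 1681 * 1/2 / 20
H = 1681/2 / 20
H = 1681/40 m

1681/40 m


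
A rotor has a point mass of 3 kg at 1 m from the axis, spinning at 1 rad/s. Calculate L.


Given: m = 3 kg, r = 1 m, omega = 1 rad/s
For a point mass: I = m*r^2
I = 3*1^2 = 3*1 = 3
L = I*omega = 3*1
L = 3 kg*m^2/s

3 kg*m^2/s


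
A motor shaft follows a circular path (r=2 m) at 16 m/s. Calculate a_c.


Given: v = 16 m/s, r = 2 m
Using a_c = v^2 / r
a_c = 16^2 / 2
a_c = 256 / 2
a_c = 128 m/s^2

128 m/s^2


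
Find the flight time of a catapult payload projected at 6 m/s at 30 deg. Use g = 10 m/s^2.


Given: v0 = 6 m/s, theta = 30 deg, g = 10 m/s^2
sin(30) = 1/2
Using T = 2*v0*sin(theta) / g
T = 2*6*1/2 / 10
T = 6 / 10
T = 3/5 s

3/5 s


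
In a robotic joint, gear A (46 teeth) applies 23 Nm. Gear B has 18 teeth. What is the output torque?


Given: N1 = 46, N2 = 18, T1 = 23 Nm
Using T2/T1 = N2/N1
T2 = T1 * N2 / N1
T2 = 23 * 18 / 46
T2 = 414 / 46
T2 = 9 Nm

9 Nm


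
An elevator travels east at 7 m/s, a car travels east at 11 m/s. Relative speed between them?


Given: v_A = 7 m/s east, v_B = 11 m/s east
Both move in the same direction; relative speed = |v_A - v_B|
|7 - 11| = |-4|
= 4 m/s

4 m/s


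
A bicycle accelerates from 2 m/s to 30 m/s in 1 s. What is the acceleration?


Given: initial velocity v0 = 2 m/s, final velocity v = 30 m/s, time t = 1 s
Using a = (v - v0) / t
a = (30 - 2) / 1
a = 28 / 1
a = 28 m/s^2

28 m/s^2


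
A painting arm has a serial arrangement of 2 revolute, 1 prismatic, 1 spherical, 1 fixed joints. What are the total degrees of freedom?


Given: serial robot with 2 revolute, 1 prismatic, 1 spherical, 1 fixed joints
DOF contribution per joint type: revolute=1, prismatic=1, spherical=3, fixed=0
DOF = 2*1 + 1*1 + 1*3 + 1*0
DOF = 6

6


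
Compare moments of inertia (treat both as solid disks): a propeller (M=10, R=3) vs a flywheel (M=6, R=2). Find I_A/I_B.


Given: M1=10 kg, R1=3 m, M2=6 kg, R2=2 m
For a disk: I = (1/2)*M*R^2, so I_A/I_B = (M1*R1^2)/(M2*R2^2)
M1*R1^2 = 10*9 = 90
M2*R2^2 = 6*4 = 24
I_A/I_B = 90/24 = 15/4

15/4


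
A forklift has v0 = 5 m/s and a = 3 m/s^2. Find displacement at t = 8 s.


Given: v0 = 5 m/s, a = 3 m/s^2, t = 8 s
Using s = v0*t + (1/2)*a*t^2
s = 5*8 + (1/2)*3*8^2
s = 40 + (1/2)*192
s = 40 + 96
s = 136

136 m


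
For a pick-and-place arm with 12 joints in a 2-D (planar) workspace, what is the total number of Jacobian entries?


Given: task space dimension = 2, joints = 12
Jacobian is a 2 x 12 matrix
Total entries = rows * columns
Total = 2 * 12
Total = 24

24


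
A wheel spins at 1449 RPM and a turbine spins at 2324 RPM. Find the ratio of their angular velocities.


Given: RPM_A = 1449, RPM_B = 2324
omega = 2*pi*RPM/60, so omega_A/omega_B = RPM_A / RPM_B
omega_A/omega_B = 1449 / 2324
omega_A/omega_B = 207/332

207/332


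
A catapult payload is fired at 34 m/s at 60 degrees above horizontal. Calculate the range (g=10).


Given: v0 = 34 m/s, theta = 60 deg, g = 10 m/s^2
sin(2*60) = sin(120) = sqrt(3)/2
Using R = v0^2 * sin(2*theta) / g
R = 34^2 * (sqrt(3)/2) / 10
R = 1156 * sqrt(3) / 20
R = 289/5*sqrt(3) m

289/5*sqrt(3) m


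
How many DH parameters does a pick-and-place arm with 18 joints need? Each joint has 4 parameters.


Given: 18 joints, 4 DH parameters per joint (d, theta, a, alpha)
Total DH parameters = number_of_joints * 4
Total = 18 * 4
Total = 72

72


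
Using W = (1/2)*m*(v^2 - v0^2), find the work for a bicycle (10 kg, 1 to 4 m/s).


Given: m = 10 kg, v0 = 1 m/s, v = 4 m/s
Using W = (1/2)*m*(v^2 - v0^2)
v^2 = 4^2 = 16
v0^2 = 1^2 = 1
v^2 - v0^2 = 16 - 1 = 15
W = (1/2)*10*15 = 75 J

75 J


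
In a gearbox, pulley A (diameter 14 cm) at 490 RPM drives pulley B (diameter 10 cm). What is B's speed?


Given: D1 = 14 cm, w1 = 490 RPM, D2 = 10 cm
Using D1*w1 = D2*w2
w2 = D1*w1 / D2
w2 = 14*490 / 10
w2 = 6860 / 10
w2 = 686 RPM

686 RPM


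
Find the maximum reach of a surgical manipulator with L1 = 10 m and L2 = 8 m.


Given: L1 = 10 m, L2 = 8 m
For a 2-link planar arm, max reach = L1 + L2 (fully extended)
Max reach = 10 + 8
Max reach = 18 m

18 m


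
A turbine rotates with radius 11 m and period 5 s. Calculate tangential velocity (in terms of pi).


Given: radius r = 11 m, period T = 5 s
Using v = 2*pi*r / T
v = 2*pi*11 / 5
v = 22*pi / 5
v = 22/5*pi m/s

22/5*pi m/s


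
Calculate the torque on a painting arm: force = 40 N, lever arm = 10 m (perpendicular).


Given: F = 40 N, r = 10 m, angle = 90 deg (perpendicular)
Using tau = F * r * sin(90)
sin(90) = 1
tau = 40 * 10 * 1
tau = 400 Nm

400 Nm


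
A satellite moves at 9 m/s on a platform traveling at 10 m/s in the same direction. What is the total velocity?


Given: object velocity = 9 m/s, platform velocity = 10 m/s (same direction)
Using classical velocity addition: v_total = v_object + v_platform
v_total = 9 + 10
v_total = 19 m/s

19 m/s


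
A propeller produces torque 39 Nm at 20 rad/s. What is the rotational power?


Given: tau = 39 Nm, omega = 20 rad/s
Using P = tau * omega
P = 39 * 20
P = 780 W

780 W


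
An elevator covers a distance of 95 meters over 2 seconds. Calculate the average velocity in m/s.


Given: distance d = 95 m, time t = 2 s
Using v = d / t
v = 95 / 2
v = 95/2 m/s

95/2 m/s


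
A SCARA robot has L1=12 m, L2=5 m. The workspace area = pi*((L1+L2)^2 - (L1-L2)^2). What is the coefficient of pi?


Given: L1 = 12, L2 = 5
(L1+L2)^2 = (17)^2 = 289
(L1-L2)^2 = (7)^2 = 49
Difference = 289 - 49 = 240
This equals 4*L1*L2 = 4*12*5 = 240
Workspace area = 240*pi

240


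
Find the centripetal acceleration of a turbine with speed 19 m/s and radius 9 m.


Given: v = 19 m/s, r = 9 m
Using a_c = v^2 / r
a_c = 19^2 / 9
a_c = 361 / 9
a_c = 361/9 m/s^2

361/9 m/s^2


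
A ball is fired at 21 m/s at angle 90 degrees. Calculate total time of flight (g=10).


Given: v0 = 21 m/s, theta = 90 deg, g = 10 m/s^2
sin(90) = 1
Using T = 2*v0*sin(theta) / g
T = 2*21*1 / 10
T = 42 / 10
T = 21/5 s

21/5 s


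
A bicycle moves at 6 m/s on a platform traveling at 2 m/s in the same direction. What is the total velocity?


Given: object velocity = 6 m/s, platform velocity = 2 m/s (same direction)
Using classical velocity addition: v_total = v_object + v_platform
v_total = 6 + 2
v_total = 8 m/s

8 m/s


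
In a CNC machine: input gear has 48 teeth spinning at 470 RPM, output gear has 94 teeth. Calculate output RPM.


Given: N1 = 48 teeth, w1 = 470 RPM, N2 = 94 teeth
Using N1*w1 = N2*w2
w2 = N1*w1 / N2
w2 = 48*470 / 94
w2 = 22560 / 94
w2 = 240 RPM

240 RPM


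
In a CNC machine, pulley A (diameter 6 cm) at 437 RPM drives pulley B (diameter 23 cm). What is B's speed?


Given: D1 = 6 cm, w1 = 437 RPM, D2 = 23 cm
Using D1*w1 = D2*w2
w2 = D1*w1 / D2
w2 = 6*437 / 23
w2 = 2622 / 23
w2 = 114 RPM

114 RPM


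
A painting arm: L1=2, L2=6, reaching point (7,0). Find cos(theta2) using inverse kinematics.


Given: L1 = 2, L2 = 6, target (x, y) = (7, 0)
Using cos(theta2) = (x^2 + y^2 - L1^2 - L2^2) / (2*L1*L2)
x^2 + y^2 = 7^2 + 0 = 49
L1^2 + L2^2 = 4 + 36 = 40
Numerator = 49 - 40 = 9
Denominator = 2*2*6 = 24
cos(theta2) = 9/24 = 3/8

3/8


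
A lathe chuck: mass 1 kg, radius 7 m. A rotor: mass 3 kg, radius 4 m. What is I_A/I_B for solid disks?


Given: M1=1 kg, R1=7 m, M2=3 kg, R2=4 m
For a disk: I = (1/2)*M*R^2, so I_A/I_B = (M1*R1^2)/(M2*R2^2)
M1*R1^2 = 1*49 = 49
M2*R2^2 = 3*16 = 48
I_A/I_B = 49/48 = 49/48

49/48


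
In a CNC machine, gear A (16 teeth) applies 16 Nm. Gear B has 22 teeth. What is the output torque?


Given: N1 = 16, N2 = 22, T1 = 16 Nm
Using T2/T1 = N2/N1
T2 = T1 * N2 / N1
T2 = 16 * 22 / 16
T2 = 352 / 16
T2 = 22 Nm

22 Nm


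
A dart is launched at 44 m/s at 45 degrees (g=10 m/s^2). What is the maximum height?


Given: v0 = 44 m/s, theta = 45 deg, g = 10 m/s^2
sin^2(45) = 1/2
Using H = v0^2 * sin^2(theta) / (2*g)
H = 44^2 * 1/2 / (2*10)
H = 1936 * 1/2 / 20
H = 968 / 20
H = 242/5 m

242/5 m


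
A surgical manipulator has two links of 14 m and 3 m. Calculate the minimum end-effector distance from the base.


Given: L1 = 14 m, L2 = 3 m
For a 2-link planar arm, min reach = |L1 - L2| (second link folded back)
Min reach = |14 - 3|
Min reach = 11 m

11 m


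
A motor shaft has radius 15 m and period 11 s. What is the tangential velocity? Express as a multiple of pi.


Given: radius r = 15 m, period T = 11 s
Using v = 2*pi*r / T
v = 2*pi*15 / 11
v = 30*pi / 11
v = 30/11*pi m/s

30/11*pi m/s


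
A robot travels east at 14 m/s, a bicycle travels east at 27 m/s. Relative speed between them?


Given: v_A = 14 m/s east, v_B = 27 m/s east
Both move in the same direction; relative speed = |v_A - v_B|
|14 - 27| = |-13|
= 13 m/s

13 m/s


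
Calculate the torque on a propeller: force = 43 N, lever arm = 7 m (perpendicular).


Given: F = 43 N, r = 7 m, angle = 90 deg (perpendicular)
Using tau = F * r * sin(90)
sin(90) = 1
tau = 43 * 7 * 1
tau = 301 Nm

301 Nm


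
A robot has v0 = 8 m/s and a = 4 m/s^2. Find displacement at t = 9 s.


Given: v0 = 8 m/s, a = 4 m/s^2, t = 9 s
Using s = v0*t + (1/2)*a*t^2
s = 8*9 + (1/2)*4*9^2
s = 72 + (1/2)*324
s = 72 + 162
s = 234

234 m


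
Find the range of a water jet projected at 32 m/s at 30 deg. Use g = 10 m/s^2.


Given: v0 = 32 m/s, theta = 30 deg, g = 10 m/s^2
sin(2*30) = sin(60) = sqrt(3)/2
Using R = v0^2 * sin(2*theta) / g
R = 32^2 * (sqrt(3)/2) / 10
R = 1024 * sqrt(3) / 20
R = 256/5*sqrt(3) m

256/5*sqrt(3) m


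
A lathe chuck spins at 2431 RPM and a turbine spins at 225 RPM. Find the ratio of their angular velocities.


Given: RPM_A = 2431, RPM_B = 225
omega = 2*pi*RPM/60, so omega_A/omega_B = RPM_A / RPM_B
omega_A/omega_B = 2431 / 225
omega_A/omega_B = 2431/225

2431/225


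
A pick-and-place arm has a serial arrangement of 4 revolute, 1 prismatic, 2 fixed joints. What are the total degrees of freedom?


Given: serial robot with 4 revolute, 1 prismatic, 2 fixed joints
DOF contribution per joint type: revolute=1, prismatic=1, spherical=3, fixed=0
DOF = 4*1 + 1*1 + 2*0
DOF = 5

5


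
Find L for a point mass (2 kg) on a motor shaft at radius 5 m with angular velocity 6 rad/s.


Given: m = 2 kg, r = 5 m, omega = 6 rad/s
For a point mass: I = m*r^2
I = 2*5^2 = 2*25 = 50
L = I*omega = 50*6
L = 300 kg*m^2/s

300 kg*m^2/s


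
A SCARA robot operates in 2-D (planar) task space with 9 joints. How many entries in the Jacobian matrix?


Given: task space dimension = 2, joints = 9
Jacobian is a 2 x 9 matrix
Total entries = rows * columns
Total = 2 * 9
Total = 18

18


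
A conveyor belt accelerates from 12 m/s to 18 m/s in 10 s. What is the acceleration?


Given: initial velocity v0 = 12 m/s, final velocity v = 18 m/s, time t = 10 s
Using a = (v - v0) / t
a = (18 - 12) / 10
a = 6 / 10
a = 3/5 m/s^2

3/5 m/s^2


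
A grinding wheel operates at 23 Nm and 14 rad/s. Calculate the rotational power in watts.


Given: tau = 23 Nm, omega = 14 rad/s
Using P = tau * omega
P = 23 * 14
P = 322 W

322 W


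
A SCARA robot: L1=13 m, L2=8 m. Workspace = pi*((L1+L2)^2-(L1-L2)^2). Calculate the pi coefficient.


Given: L1 = 13, L2 = 8
(L1+L2)^2 = (21)^2 = 441
(L1-L2)^2 = (5)^2 = 25
Difference = 441 - 25 = 416
This equals 4*L1*L2 = 4*13*8 = 416
Workspace area = 416*pi

416


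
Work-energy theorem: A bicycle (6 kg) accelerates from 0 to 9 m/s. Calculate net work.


Given: m = 6 kg, v0 = 0 m/s, v = 9 m/s
Using W = (1/2)*m*(v^2 - v0^2)
v^2 = 9^2 = 81
v0^2 = 0^2 = 0
v^2 - v0^2 = 81 - 0 = 81
W = (1/2)*6*81 = 243 J

243 J


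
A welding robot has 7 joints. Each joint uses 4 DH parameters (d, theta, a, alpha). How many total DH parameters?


Given: 7 joints, 4 DH parameters per joint (d, theta, a, alpha)
Total DH parameters = number_of_joints * 4
Total = 7 * 4
Total = 28

28


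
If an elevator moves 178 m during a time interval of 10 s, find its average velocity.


Given: distance d = 178 m, time t = 10 s
Using v = d / t
v = 178 / 10
v = 89/5 m/s

89/5 m/s


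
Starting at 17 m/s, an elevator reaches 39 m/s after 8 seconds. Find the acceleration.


Given: initial velocity v0 = 17 m/s, final velocity v = 39 m/s, time t = 8 s
Using a = (v - v0) / t
a = (39 - 17) / 8
a = 22 / 8
a = 11/4 m/s^2

11/4 m/s^2


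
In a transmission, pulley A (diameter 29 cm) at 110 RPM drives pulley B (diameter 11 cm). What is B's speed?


Given: D1 = 29 cm, w1 = 110 RPM, D2 = 11 cm
Using D1*w1 = D2*w2
w2 = D1*w1 / D2
w2 = 29*110 / 11
w2 = 3190 / 11
w2 = 290 RPM

290 RPM


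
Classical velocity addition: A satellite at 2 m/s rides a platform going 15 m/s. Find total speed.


Given: object velocity = 2 m/s, platform velocity = 15 m/s (same direction)
Using classical velocity addition: v_total = v_object + v_platform
v_total = 2 + 15
v_total = 17 m/s

17 m/s


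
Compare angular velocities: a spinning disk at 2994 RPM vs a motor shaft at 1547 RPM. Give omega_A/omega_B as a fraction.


Given: RPM_A = 2994, RPM_B = 1547
omega = 2*pi*RPM/60, so omega_A/omega_B = RPM_A / RPM_B
omega_A/omega_B = 2994 / 1547
omega_A/omega_B = 2994/1547

2994/1547


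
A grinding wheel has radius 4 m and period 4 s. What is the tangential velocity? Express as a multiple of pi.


Given: radius r = 4 m, period T = 4 s
Using v = 2*pi*r / T
v = 2*pi*4 / 4
v = 8*pi / 4
v = 2*pi m/s

2*pi m/s


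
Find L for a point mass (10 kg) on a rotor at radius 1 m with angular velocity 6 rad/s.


Given: m = 10 kg, r = 1 m, omega = 6 rad/s
For a point mass: I = m*r^2
I = 10*1^2 = 10*1 = 10
L = I*omega = 10*6
L = 60 kg*m^2/s

60 kg*m^2/s


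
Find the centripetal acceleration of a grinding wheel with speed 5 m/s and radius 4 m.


Given: v = 5 m/s, r = 4 m
Using a_c = v^2 / r
a_c = 5^2 / 4
a_c = 25 / 4
a_c = 25/4 m/s^2

25/4 m/s^2


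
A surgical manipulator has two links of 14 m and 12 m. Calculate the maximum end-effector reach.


Given: L1 = 14 m, L2 = 12 m
For a 2-link planar arm, max reach = L1 + L2 (fully extended)
Max reach = 14 + 12
Max reach = 26 m

26 m


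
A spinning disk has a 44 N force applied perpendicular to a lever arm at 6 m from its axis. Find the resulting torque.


Given: F = 44 N, r = 6 m, angle = 90 deg (perpendicular)
Using tau = F * r * sin(90)
sin(90) = 1
tau = 44 * 6 * 1
tau = 264 Nm

264 Nm


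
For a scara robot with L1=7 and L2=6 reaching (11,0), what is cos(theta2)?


Given: L1 = 7, L2 = 6, target (x, y) = (11, 0)
Using cos(theta2) = (x^2 + y^2 - L1^2 - L2^2) / (2*L1*L2)
x^2 + y^2 = 11^2 + 0 = 121
L1^2 + L2^2 = 49 + 36 = 85
Numerator = 121 - 85 = 36
Denominator = 2*7*6 = 84
cos(theta2) = 36/84 = 3/7

3/7


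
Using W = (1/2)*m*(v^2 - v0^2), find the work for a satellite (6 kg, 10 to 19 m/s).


Given: m = 6 kg, v0 = 10 m/s, v = 19 m/s
Using W = (1/2)*m*(v^2 - v0^2)
v^2 = 19^2 = 361
v0^2 = 10^2 = 100
v^2 - v0^2 = 361 - 100 = 261
W = (1/2)*6*261 = 783 J

783 J


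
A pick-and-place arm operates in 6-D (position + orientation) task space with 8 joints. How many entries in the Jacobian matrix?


Given: task space dimension = 6, joints = 8
Jacobian is a 6 x 8 matrix
Total entries = rows * columns
Total = 6 * 8
Total = 48

48


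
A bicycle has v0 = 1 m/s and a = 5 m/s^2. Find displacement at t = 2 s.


Given: v0 = 1 m/s, a = 5 m/s^2, t = 2 s
Using s = v0*t + (1/2)*a*t^2
s = 1*2 + (1/2)*5*2^2
s = 2 + (1/2)*20
s = 2 + 10
s = 12

12 m


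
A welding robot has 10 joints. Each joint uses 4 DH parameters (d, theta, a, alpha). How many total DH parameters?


Given: 10 joints, 4 DH parameters per joint (d, theta, a, alpha)
Total DH parameters = number_of_joints * 4
Total = 10 * 4
Total = 40

40


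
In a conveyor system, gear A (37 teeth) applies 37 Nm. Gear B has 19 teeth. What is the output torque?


Given: N1 = 37, N2 = 19, T1 = 37 Nm
Using T2/T1 = N2/N1
T2 = T1 * N2 / N1
T2 = 37 * 19 / 37
T2 = 703 / 37
T2 = 19 Nm

19 Nm


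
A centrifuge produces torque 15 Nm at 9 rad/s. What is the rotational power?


Given: tau = 15 Nm, omega = 9 rad/s
Using P = tau * omega
P = 15 * 9
P = 135 W

135 W


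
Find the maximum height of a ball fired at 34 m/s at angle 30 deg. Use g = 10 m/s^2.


Given: v0 = 34 m/s, theta = 30 deg, g = 10 m/s^2
sin^2(30) = 1/4
Using H = v0^2 * sin^2(theta) / (2*g)
H = 34^2 * 1/4 / (2*10)
H = 1156 * 1/4 / 20
H = 289 / 20
H = 289/20 m

289/20 m


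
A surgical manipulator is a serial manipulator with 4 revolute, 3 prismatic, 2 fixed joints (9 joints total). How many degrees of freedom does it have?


Given: serial robot with 4 revolute, 3 prismatic, 2 fixed joints
DOF contribution per joint type: revolute=1, prismatic=1, spherical=3, fixed=0
DOF = 4*1 + 3*1 + 2*0
DOF = 7

7


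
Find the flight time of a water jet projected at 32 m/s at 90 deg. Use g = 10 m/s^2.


Given: v0 = 32 m/s, theta = 90 deg, g = 10 m/s^2
sin(90) = 1
Using T = 2*v0*sin(theta) / g
T = 2*32*1 / 10
T = 64 / 10
T = 32/5 s

32/5 s


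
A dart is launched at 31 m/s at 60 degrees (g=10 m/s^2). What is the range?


Given: v0 = 31 m/s, theta = 60 deg, g = 10 m/s^2
sin(2*60) = sin(120) = sqrt(3)/2
Using R = v0^2 * sin(2*theta) / g
R = 31^2 * (sqrt(3)/2) / 10
R = 961 * sqrt(3) / 20
R = 961/20*sqrt(3) m

961/20*sqrt(3) m
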